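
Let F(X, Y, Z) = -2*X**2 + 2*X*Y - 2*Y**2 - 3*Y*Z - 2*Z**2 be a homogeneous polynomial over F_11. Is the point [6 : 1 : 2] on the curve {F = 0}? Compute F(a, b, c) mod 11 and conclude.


F(6,1,2) ≡ 1 (mod 11); P is NOT on the curve.

Evaluate F(6, 1, 2) term-by-term (mod 11).
  -2*X**2 ↦ -2·36·1·1 = -72
  2*X*Y ↦ 2·6·1·1 = 12
  -2*Y**2 ↦ -2·1·1·1 = -2
  -3*Y*Z ↦ -3·1·1·2 = -6
  -2*Z**2 ↦ -2·1·1·4 = -8
Sum: F(6, 1, 2) = (-72) + (12) + (-2) + (-6) + (-8) = -76.
Reducing mod 11: -76 ≡ 1 (mod 11).
Since F(a, b, c) ≡ 1 ≠ 0 (mod 11), P does NOT lie on the curve.


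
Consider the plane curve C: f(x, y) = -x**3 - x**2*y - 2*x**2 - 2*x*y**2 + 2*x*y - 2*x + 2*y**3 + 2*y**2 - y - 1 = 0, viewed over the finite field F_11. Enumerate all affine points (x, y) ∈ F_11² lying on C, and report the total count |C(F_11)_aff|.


Affine F_11-points: {(0, 10), (1, 9), (2, 1), (4, 3), (5, 8), (8, 6), (10, 0), (10, 4), (10, 5)}; count = 9.

For each of the 121 pairs (x, y) ∈ F_11², evaluate f(x, y) mod 11. Record the zeros.
  x = 0: [0↦10, 1↦2, 2↦10, 3↦2, 4↦1, 5↦8, 6↦2, 7↦6, 8↦10, 9↦4, 10↦0]  zeros at y ∈ {10}
  x = 1: [0↦5, 1↦7, 2↦10, 3↦4, 4↦1, 5↦2, 6↦8, 7↦9, 8↦6, 9↦0, 10↦3]  zeros at y ∈ {9}
  x = 2: [0↦1, 1↦0, 2↦7, 3↦1, 4↦5, 5↦9, 6↦3, 7↦10, 8↦9, 9↦1, 10↦9]  zeros at y ∈ {1}
  x = 3: [0↦3, 1↦8, 2↦6, 3↦9, 4↦7, 5↦1, 6↦3, 7↦3, 8↦2, 9↦1, 10↦1]  zeros at y ∈ ∅
  x = 4: [0↦5, 1↦3, 2↦1, 3↦0, 4↦1, 5↦5, 6↦2, 7↦4, 8↦1, 9↦5, 10↦6]  zeros at y ∈ {3}
  x = 5: [0↦1, 1↦1, 2↦8, 3↦1, 4↦3, 5↦4, 6↦5, 7↦7, 8↦0, 9↦7, 10↦7]  zeros at y ∈ {8}
  x = 6: [0↦7, 1↦7, 2↦10, 3↦6, 4↦7, 5↦3, 6↦6, 7↦6, 8↦4, 9↦1, 10↦9]  zeros at y ∈ ∅
  x = 7: [0↦6, 1↦4, 2↦1, 3↦9, 4↦7, 5↦7, 6↦10, 7↦6, 8↦7, 9↦3, 10↦6]  zeros at y ∈ ∅
  x = 8: [0↦3, 1↦8, 2↦8, 3↦4, 4↦8, 5↦10, 6↦0, 7↦1, 8↦3, 9↦7, 10↦3]  zeros at y ∈ {6}
  x = 9: [0↦3, 1↦2, 2↦3, 3↦7, 4↦4, 5↦6, 6↦3, 7↦7, 8↦8, 9↦7, 10↦5]  zeros at y ∈ ∅
  x = 10: [0↦0, 1↦2, 2↦2, 3↦1, 4↦0, 5↦0, 6↦2, 7↦7, 8↦5, 9↦8, 10↦6]  zeros at y ∈ {0, 4, 5}
Collecting zeros: affine points = {(0, 10), (1, 9), (2, 1), (4, 3), (5, 8), (8, 6), (10, 0), (10, 4), (10, 5)}.
Total count |C(F_11)_aff| = 9.


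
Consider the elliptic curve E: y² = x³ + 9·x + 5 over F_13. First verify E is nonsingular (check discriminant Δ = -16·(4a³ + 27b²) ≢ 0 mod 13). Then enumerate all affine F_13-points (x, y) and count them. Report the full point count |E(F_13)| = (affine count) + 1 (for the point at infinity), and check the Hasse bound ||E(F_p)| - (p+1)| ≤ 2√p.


Affine points = {(4, 1), (4, 12), (8, 2), (8, 11), (9, 3), (9, 10), (10, 4), (10, 9)}; affine count = 8; |E(F_13)| = 9.

Discriminant check: Δ ∝ 4a³ + 27b² = 4·9³ + 27·5² = 4·729 + 27·25 ≡ 3 (mod 13). Nonzero ⇒ E is nonsingular.
For each x ∈ F_13, compute rhs = x³ + 9·x + 5 mod 13, then count y ∈ F_13 with y² ≡ rhs.
  x = 0: rhs = 5, matching y values: none (0 points).
  x = 1: rhs = 2, matching y values: none (0 points).
  x = 2: rhs = 5, matching y values: none (0 points).
  x = 3: rhs = 7, matching y values: none (0 points).
  x = 4: rhs = 1, matching y values: 1, 12 (2 points).
  x = 5: rhs = 6, matching y values: none (0 points).
  x = 6: rhs = 2, matching y values: none (0 points).
  x = 7: rhs = 8, matching y values: none (0 points).
  x = 8: rhs = 4, matching y values: 2, 11 (2 points).
  x = 9: rhs = 9, matching y values: 3, 10 (2 points).
  x = 10: rhs = 3, matching y values: 4, 9 (2 points).
  x = 11: rhs = 5, matching y values: none (0 points).
  x = 12: rhs = 8, matching y values: none (0 points).
Total affine count: 8.
Full point count |E(F_13)| = 8 + 1 = 9.
Hasse bound: |9 − (13+1)| = |-5| = 5 ≤ 2√13 ≈ 7.2111 ✓.


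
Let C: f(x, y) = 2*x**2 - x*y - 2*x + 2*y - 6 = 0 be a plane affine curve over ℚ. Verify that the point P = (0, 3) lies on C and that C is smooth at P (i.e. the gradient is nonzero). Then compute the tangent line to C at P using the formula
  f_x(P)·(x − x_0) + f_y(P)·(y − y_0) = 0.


Tangent line at P: -5*x + 2*y - 6 = 0.

Step 1: f(0, 3) = 0, so P lies on C.
Step 2: partial derivatives
  f_x(x, y) = 4*x - y - 2, f_y(x, y) = 2 - x.
  f_x(P) = -5, f_y(P) = 2 (gradient nonzero, so P is smooth).
Step 3: tangent line at P: -5·(x − 0) + 2·(y − 3) = 0.
Expanding: -5*x + 2*y - 6 = 0.


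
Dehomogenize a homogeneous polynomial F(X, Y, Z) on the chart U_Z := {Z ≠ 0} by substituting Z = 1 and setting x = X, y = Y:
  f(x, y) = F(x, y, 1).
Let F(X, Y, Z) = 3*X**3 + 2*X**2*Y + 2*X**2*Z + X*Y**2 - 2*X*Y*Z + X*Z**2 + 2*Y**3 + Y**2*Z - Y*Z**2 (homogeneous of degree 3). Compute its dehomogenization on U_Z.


f(x, y) = 3*x**3 + 2*x**2*y + 2*x**2 + x*y**2 - 2*x*y + x + 2*y**3 + y**2 - y

On U_Z we set Z = 1. Each monomial c·X^i·Y^j·Z^k in F becomes c·x^i·y^j·1^k = c·x^i·y^j.
Substituting Z = 1: F(X, Y, 1) = 3*x**3 + 2*x**2*y + 2*x**2 + x*y**2 - 2*x*y + x + 2*y**3 + y**2 - y.
Note: deg(f) ≤ deg(F) = 3; strict inequality happens when F is divisible by Z (lost terms).


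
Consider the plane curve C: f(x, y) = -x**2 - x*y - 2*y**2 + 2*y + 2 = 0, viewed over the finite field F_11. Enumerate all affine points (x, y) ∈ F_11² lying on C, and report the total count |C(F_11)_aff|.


Affine F_11-points: {(0, 4), (0, 8), (1, 1), (1, 5), (3, 8), (5, 5), (5, 10), (7, 4), (7, 10), (9, 1)}; count = 10.

For each of the 121 pairs (x, y) ∈ F_11², evaluate f(x, y) mod 11. Record the zeros.
  x = 0: [0↦2, 1↦2, 2↦9, 3↦1, 4↦0, 5↦6, 6↦8, 7↦6, 8↦0, 9↦1, 10↦9]  zeros at y ∈ {4, 8}
  x = 1: [0↦1, 1↦0, 2↦6, 3↦8, 4↦6, 5↦0, 6↦1, 7↦9, 8↦2, 9↦2, 10↦9]  zeros at y ∈ {1, 5}
  x = 2: [0↦9, 1↦7, 2↦1, 3↦2, 4↦10, 5↦3, 6↦3, 7↦10, 8↦2, 9↦1, 10↦7]  zeros at y ∈ ∅
  x = 3: [0↦4, 1↦1, 2↦5, 3↦5, 4↦1, 5↦4, 6↦3, 7↦9, 8↦0, 9↦9, 10↦3]  zeros at y ∈ {8}
  x = 4: [0↦8, 1↦4, 2↦7, 3↦6, 4↦1, 5↦3, 6↦1, 7↦6, 8↦7, 9↦4, 10↦8]  zeros at y ∈ ∅
  x = 5: [0↦10, 1↦5, 2↦7, 3↦5, 4↦10, 5↦0, 6↦8, 7↦1, 8↦1, 9↦8, 10↦0]  zeros at y ∈ {5, 10}
  x = 6: [0↦10, 1↦4, 2↦5, 3↦2, 4↦6, 5↦6, 6↦2, 7↦5, 8↦4, 9↦10, 10↦1]  zeros at y ∈ ∅
  x = 7: [0↦8, 1↦1, 2↦1, 3↦8, 4↦0, 5↦10, 6↦5, 7↦7, 8↦5, 9↦10, 10↦0]  zeros at y ∈ {4, 10}
  x = 8: [0↦4, 1↦7, 2↦6, 3↦1, 4↦3, 5↦1, 6↦6, 7↦7, 8↦4, 9↦8, 10↦8]  zeros at y ∈ ∅
  x = 9: [0↦9, 1↦0, 2↦9, 3↦3, 4↦4, 5↦1, 6↦5, 7↦5, 8↦1, 9↦4, 10↦3]  zeros at y ∈ {1}
  x = 10: [0↦1, 1↦2, 2↦10, 3↦3, 4↦3, 5↦10, 6↦2, 7↦1, 8↦7, 9↦9, 10↦7]  zeros at y ∈ ∅
Collecting zeros: affine points = {(0, 4), (0, 8), (1, 1), (1, 5), (3, 8), (5, 5), (5, 10), (7, 4), (7, 10), (9, 1)}.
Total count |C(F_11)_aff| = 10.


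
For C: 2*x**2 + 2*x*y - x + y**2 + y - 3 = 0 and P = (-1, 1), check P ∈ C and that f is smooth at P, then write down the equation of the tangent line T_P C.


Tangent line at P: -3*x + y - 4 = 0.

Step 1: f(-1, 1) = 0, so P lies on C.
Step 2: partial derivatives
  f_x(x, y) = 4*x + 2*y - 1, f_y(x, y) = 2*x + 2*y + 1.
  f_x(P) = -3, f_y(P) = 1 (gradient nonzero, so P is smooth).
Step 3: tangent line at P: -3·(x − -1) + 1·(y − 1) = 0.
Expanding: -3*x + y - 4 = 0.


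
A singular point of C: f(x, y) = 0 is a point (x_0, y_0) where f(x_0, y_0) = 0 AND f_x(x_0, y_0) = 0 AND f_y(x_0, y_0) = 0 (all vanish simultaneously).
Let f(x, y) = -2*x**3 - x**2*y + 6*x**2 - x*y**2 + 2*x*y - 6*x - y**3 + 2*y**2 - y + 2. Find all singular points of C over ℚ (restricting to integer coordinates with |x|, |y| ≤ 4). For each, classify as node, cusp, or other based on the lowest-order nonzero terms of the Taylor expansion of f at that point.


Singular points: {(1, 0)}; classification: cusp.

Compute partial derivatives:
  f_x = -6*x**2 - 2*x*y + 12*x - y**2 + 2*y - 6.
  f_y = -x**2 - 2*x*y + 2*x - 3*y**2 + 4*y - 1.
Scan x_0 ∈ {−4, ..., 4}. For each x_0, f_y(x_0, y) is a polynomial in y; find its integer roots y ∈ {−4, ..., 4}, then test f_x and f at those candidates.
  x = -4: f_y(-4, y) = -3*y**2 + 12*y - 25; no integer root y with |y| ≤ 4.
  x = -3: f_y(-3, y) = -3*y**2 + 10*y - 16; no integer root y with |y| ≤ 4.
  x = -2: f_y(-2, y) = -3*y**2 + 8*y - 9; no integer root y with |y| ≤ 4.
  x = -1: f_y(-1, y) = -3*y**2 + 6*y - 4; no integer root y with |y| ≤ 4.
  x = 0: f_y(0, y) = -3*y**2 + 4*y - 1; vanishes at y ∈ {1}. (0, 1): f_x = -5 ≠ 0.
  x = 1: f_y(1, y) = -3*y**2 + 2*y; vanishes at y ∈ {0}. (1, 0): f_x = 0, f = 0 — SINGULAR.
  x = 2: f_y(2, y) = -3*y**2 - 1; no integer root y with |y| ≤ 4.
  x = 3: f_y(3, y) = -3*y**2 - 2*y - 4; no integer root y with |y| ≤ 4.
  x = 4: f_y(4, y) = -3*y**2 - 4*y - 9; no integer root y with |y| ≤ 4.
Only singular point on the grid: (1, 0).
Classify: substitute x = 1 + u, y = 0 + v and expand: f = -2*u**3 - u**2*v - u*v**2 - v**3 + v**2.
No constant or linear terms (consistent with a singular point). Quadratic part: v**2. Cubic part: -2*u**3 - u**2*v - u*v**2 - v**3.
The quadratic part v**2 is a perfect square, so there is a single (double) tangent line v = 0, i.e. y = 0. Restricting the cubic part to that line (v = 0) leaves -2*u**3 ≠ 0, so f is not divisible by v and the branch is v² ≈ 2*u**3 to lowest order — this is a cusp.
Classification: cusp.


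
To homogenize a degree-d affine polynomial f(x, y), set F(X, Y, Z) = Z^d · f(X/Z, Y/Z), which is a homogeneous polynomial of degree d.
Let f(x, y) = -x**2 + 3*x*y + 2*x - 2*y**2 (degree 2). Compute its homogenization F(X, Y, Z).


F(X, Y, Z) = -X**2 + 3*X*Y + 2*X*Z - 2*Y**2

deg(f) = 2.
Substitute x = X/Z, y = Y/Z into f, then multiply by Z^2.
  monomial -1·x^2·y^0 ↦ -1·X^2·Y^0·Z^0.
  monomial 3·x^1·y^1 ↦ 3·X^1·Y^1·Z^0.
  monomial 2·x^1·y^0 ↦ 2·X^1·Y^0·Z^1.
  monomial -2·x^0·y^2 ↦ -2·X^0·Y^2·Z^0.
Collecting: F(X, Y, Z) = -X**2 + 3*X*Y + 2*X*Z - 2*Y**2.


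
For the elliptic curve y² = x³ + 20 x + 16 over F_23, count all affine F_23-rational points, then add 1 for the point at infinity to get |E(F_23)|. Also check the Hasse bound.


Affine points = {(0, 4), (0, 19), (2, 8), (2, 15), (7, 4), (7, 19), (11, 7), (11, 16), (12, 11), (12, 12), (13, 9), (13, 14), (14, 2), (14, 21), (16, 4), (16, 19), (17, 5), (17, 18), (22, 8), (22, 15)}; affine count = 20; |E(F_23)| = 21.

Discriminant check: Δ ∝ 4a³ + 27b² = 4·20³ + 27·16² = 4·8000 + 27·256 ≡ 19 (mod 23). Nonzero ⇒ E is nonsingular.
For each x ∈ F_23, compute rhs = x³ + 20·x + 16 mod 23, then count y ∈ F_23 with y² ≡ rhs.
  x = 0: rhs = 16, matching y values: 4, 19 (2 points).
  x = 1: rhs = 14, matching y values: none (0 points).
  x = 2: rhs = 18, matching y values: 8, 15 (2 points).
  x = 3: rhs = 11, matching y values: none (0 points).
  x = 4: rhs = 22, matching y values: none (0 points).
  x = 5: rhs = 11, matching y values: none (0 points).
  x = 6: rhs = 7, matching y values: none (0 points).
  x = 7: rhs = 16, matching y values: 4, 19 (2 points).
  x = 8: rhs = 21, matching y values: none (0 points).
  x = 9: rhs = 5, matching y values: none (0 points).
  x = 10: rhs = 20, matching y values: none (0 points).
  x = 11: rhs = 3, matching y values: 7, 16 (2 points).
  x = 12: rhs = 6, matching y values: 11, 12 (2 points).
  x = 13: rhs = 12, matching y values: 9, 14 (2 points).
  x = 14: rhs = 4, matching y values: 2, 21 (2 points).
  x = 15: rhs = 11, matching y values: none (0 points).
  x = 16: rhs = 16, matching y values: 4, 19 (2 points).
  x = 17: rhs = 2, matching y values: 5, 18 (2 points).
  x = 18: rhs = 21, matching y values: none (0 points).
  x = 19: rhs = 10, matching y values: none (0 points).
  x = 20: rhs = 21, matching y values: none (0 points).
  x = 21: rhs = 14, matching y values: none (0 points).
  x = 22: rhs = 18, matching y values: 8, 15 (2 points).
Total affine count: 20.
Full point count |E(F_23)| = 20 + 1 = 21.
Hasse bound: |21 − (23+1)| = |-3| = 3 ≤ 2√23 ≈ 9.5917 ✓.


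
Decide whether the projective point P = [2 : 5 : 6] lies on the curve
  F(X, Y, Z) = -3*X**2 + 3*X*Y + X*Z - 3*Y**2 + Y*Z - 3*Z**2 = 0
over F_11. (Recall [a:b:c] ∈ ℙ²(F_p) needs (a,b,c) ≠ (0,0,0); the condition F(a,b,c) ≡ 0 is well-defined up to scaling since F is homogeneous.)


F(2,5,6) ≡ 9 (mod 11); P is NOT on the curve.

Evaluate F(2, 5, 6) term-by-term (mod 11).
  -3*X**2 ↦ -3·4·1·1 = -12
  3*X*Y ↦ 3·2·5·1 = 30
  X*Z ↦ 1·2·1·6 = 12
  -3*Y**2 ↦ -3·1·25·1 = -75
  Y*Z ↦ 1·1·5·6 = 30
  -3*Z**2 ↦ -3·1·1·36 = -108
Sum: F(2, 5, 6) = (-12) + (30) + (12) + (-75) + (30) + (-108) = -123.
Reducing mod 11: -123 ≡ 9 (mod 11).
Since F(a, b, c) ≡ 9 ≠ 0 (mod 11), P does NOT lie on the curve.


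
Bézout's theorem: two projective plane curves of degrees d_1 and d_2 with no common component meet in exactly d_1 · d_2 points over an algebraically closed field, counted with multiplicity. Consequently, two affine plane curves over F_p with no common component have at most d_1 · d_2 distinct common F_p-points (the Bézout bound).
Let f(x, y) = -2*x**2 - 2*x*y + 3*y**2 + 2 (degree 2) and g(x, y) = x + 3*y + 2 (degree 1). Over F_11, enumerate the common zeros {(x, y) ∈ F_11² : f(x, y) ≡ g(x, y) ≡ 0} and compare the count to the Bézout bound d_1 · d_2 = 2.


Common zeros: ∅; count = 0; Bézout bound = 2.

deg(f) = 2, deg(g) = 1, so Bézout bound = 2.
Scan x ∈ F_11. For each x, list the y ∈ F_11 with f(x, y) ≡ 0 and those with g(x, y) ≡ 0 (mod 11); the common zeros in that column are the intersection.
  x = 0: f ≡ 0 at y ∈ {5, 6}; g ≡ 0 at y ∈ {3}; common: ∅.
  x = 1: f ≡ 0 at y ∈ {0, 8}; g ≡ 0 at y ∈ {10}; common: ∅.
  x = 2: f ≡ 0 at y ∈ {8}; g ≡ 0 at y ∈ {6}; common: ∅.
  x = 3: f ≡ 0 at y ∈ ∅; g ≡ 0 at y ∈ {2}; common: ∅.
  x = 4: f ≡ 0 at y ∈ ∅; g ≡ 0 at y ∈ {9}; common: ∅.
  x = 5: f ≡ 0 at y ∈ {1, 6}; g ≡ 0 at y ∈ {5}; common: ∅.
  x = 6: f ≡ 0 at y ∈ {5, 10}; g ≡ 0 at y ∈ {1}; common: ∅.
  x = 7: f ≡ 0 at y ∈ ∅; g ≡ 0 at y ∈ {8}; common: ∅.
  x = 8: f ≡ 0 at y ∈ ∅; g ≡ 0 at y ∈ {4}; common: ∅.
  x = 9: f ≡ 0 at y ∈ {3}; g ≡ 0 at y ∈ {0}; common: ∅.
  x = 10: f ≡ 0 at y ∈ {0, 3}; g ≡ 0 at y ∈ {7}; common: ∅.
Collecting: common zeros = ∅, so the count is 0.
Comparison with the Bézout bound: 0 ≤ 2 = deg(f)·deg(g), as expected for curves with no common component (the affine F_11-count falls short of the bound because intersections may lie at infinity, over extension fields, or carry multiplicity).


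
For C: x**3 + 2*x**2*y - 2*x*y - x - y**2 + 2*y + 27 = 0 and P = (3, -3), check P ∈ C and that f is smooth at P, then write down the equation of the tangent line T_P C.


Tangent line at P: -4*x + 20*y + 72 = 0.

Step 1: f(3, -3) = 0, so P lies on C.
Step 2: partial derivatives
  f_x(x, y) = 3*x**2 + 4*x*y - 2*y - 1, f_y(x, y) = 2*x**2 - 2*x - 2*y + 2.
  f_x(P) = -4, f_y(P) = 20 (gradient nonzero, so P is smooth).
Step 3: tangent line at P: -4·(x − 3) + 20·(y − -3) = 0.
Expanding: -4*x + 20*y + 72 = 0.


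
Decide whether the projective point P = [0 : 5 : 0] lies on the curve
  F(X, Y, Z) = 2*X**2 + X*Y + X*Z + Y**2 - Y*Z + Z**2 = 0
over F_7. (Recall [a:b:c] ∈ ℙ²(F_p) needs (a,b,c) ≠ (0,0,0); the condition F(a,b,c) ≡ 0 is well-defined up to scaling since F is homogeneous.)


F(0,5,0) ≡ 4 (mod 7); P is NOT on the curve.

Evaluate F(0, 5, 0) term-by-term (mod 7).
  2*X**2 ↦ 2·0·1·1 = 0
  X*Y ↦ 1·0·5·1 = 0
  X*Z ↦ 1·0·1·0 = 0
  Y**2 ↦ 1·1·25·1 = 25
  -Y*Z ↦ -1·1·5·0 = 0
  Z**2 ↦ 1·1·1·0 = 0
Sum: F(0, 5, 0) = (0) + (0) + (0) + (25) + (0) + (0) = 25.
Reducing mod 7: 25 ≡ 4 (mod 7).
Since F(a, b, c) ≡ 4 ≠ 0 (mod 7), P does NOT lie on the curve.


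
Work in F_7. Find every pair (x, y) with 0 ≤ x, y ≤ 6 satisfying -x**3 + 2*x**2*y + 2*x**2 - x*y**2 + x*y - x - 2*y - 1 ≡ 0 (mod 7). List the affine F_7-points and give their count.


Affine F_7-points: {(0, 3), (1, 3), (1, 5), (3, 5), (3, 6), (4, 1), (4, 4)}; count = 7.

For each of the 49 pairs (x, y) ∈ F_7², evaluate f(x, y) mod 7. Record the zeros.
  x = 0: [0↦6, 1↦4, 2↦2, 3↦0, 4↦5, 5↦3, 6↦1]  zeros at y ∈ {3}
  x = 1: [0↦6, 1↦6, 2↦4, 3↦0, 4↦1, 5↦0, 6↦4]  zeros at y ∈ {3, 5}
  x = 2: [0↦4, 1↦3, 2↦5, 3↦3, 4↦4, 5↦1, 6↦1]  zeros at y ∈ ∅
  x = 3: [0↦1, 1↦3, 2↦6, 3↦3, 4↦1, 5↦0, 6↦0]  zeros at y ∈ {5, 6}
  x = 4: [0↦5, 1↦0, 2↦1, 3↦1, 4↦0, 5↦5, 6↦2]  zeros at y ∈ {1, 4}
  x = 5: [0↦3, 1↦2, 2↦5, 3↦5, 4↦2, 5↦3, 6↦1]  zeros at y ∈ ∅
  x = 6: [0↦3, 1↦3, 2↦5, 3↦2, 4↦1, 5↦2, 6↦5]  zeros at y ∈ ∅
Collecting zeros: affine points = {(0, 3), (1, 3), (1, 5), (3, 5), (3, 6), (4, 1), (4, 4)}.
Total count |C(F_7)_aff| = 7.


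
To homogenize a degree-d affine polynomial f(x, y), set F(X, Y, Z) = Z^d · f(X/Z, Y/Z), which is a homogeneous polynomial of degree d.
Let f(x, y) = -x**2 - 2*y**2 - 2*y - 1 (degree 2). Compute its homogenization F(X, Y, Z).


F(X, Y, Z) = -X**2 - 2*Y**2 - 2*Y*Z - Z**2

deg(f) = 2.
Substitute x = X/Z, y = Y/Z into f, then multiply by Z^2.
  monomial -1·x^2·y^0 ↦ -1·X^2·Y^0·Z^0.
  monomial -2·x^0·y^2 ↦ -2·X^0·Y^2·Z^0.
  monomial -2·x^0·y^1 ↦ -2·X^0·Y^1·Z^1.
  monomial -1·x^0·y^0 ↦ -1·X^0·Y^0·Z^2.
Collecting: F(X, Y, Z) = -X**2 - 2*Y**2 - 2*Y*Z - Z**2.


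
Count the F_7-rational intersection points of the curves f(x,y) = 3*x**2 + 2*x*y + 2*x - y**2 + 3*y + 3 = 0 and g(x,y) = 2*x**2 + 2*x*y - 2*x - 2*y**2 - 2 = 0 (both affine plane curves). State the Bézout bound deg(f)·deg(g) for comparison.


Common zeros: {(1, 3)}; count = 1; Bézout bound = 4.

deg(f) = 2, deg(g) = 2, so Bézout bound = 4.
Scan x ∈ F_7. For each x, list the y ∈ F_7 with f(x, y) ≡ 0 and those with g(x, y) ≡ 0 (mod 7); the common zeros in that column are the intersection.
  x = 0: f ≡ 0 at y ∈ {5}; g ≡ 0 at y ∈ ∅; common: ∅.
  x = 1: f ≡ 0 at y ∈ {2, 3}; g ≡ 0 at y ∈ {3, 5}; common: {3}.
  x = 2: f ≡ 0 at y ∈ ∅; g ≡ 0 at y ∈ {4, 5}; common: ∅.
  x = 3: f ≡ 0 at y ∈ {4, 5}; g ≡ 0 at y ∈ {1, 2}; common: ∅.
  x = 4: f ≡ 0 at y ∈ {2}; g ≡ 0 at y ∈ {1, 3}; common: ∅.
  x = 5: f ≡ 0 at y ∈ ∅; g ≡ 0 at y ∈ ∅; common: ∅.
  x = 6: f ≡ 0 at y ∈ ∅; g ≡ 0 at y ∈ ∅; common: ∅.
Collecting: common zeros = {(1, 3)}, so the count is 1.
Comparison with the Bézout bound: 1 ≤ 4 = deg(f)·deg(g), as expected for curves with no common component (the affine F_7-count falls short of the bound because intersections may lie at infinity, over extension fields, or carry multiplicity).


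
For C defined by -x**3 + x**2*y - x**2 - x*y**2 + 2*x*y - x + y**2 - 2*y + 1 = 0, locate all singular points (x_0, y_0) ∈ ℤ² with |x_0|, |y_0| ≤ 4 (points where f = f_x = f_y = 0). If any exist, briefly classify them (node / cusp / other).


Singular points: {(0, 1)}; classification: cusp.

Compute partial derivatives:
  f_x = -3*x**2 + 2*x*y - 2*x - y**2 + 2*y - 1.
  f_y = x**2 - 2*x*y + 2*x + 2*y - 2.
Scan x_0 ∈ {−4, ..., 4}. For each x_0, f_y(x_0, y) is a polynomial in y; find its integer roots y ∈ {−4, ..., 4}, then test f_x and f at those candidates.
  x = -4: f_y(-4, y) = 10*y + 6; no integer root y with |y| ≤ 4.
  x = -3: f_y(-3, y) = 8*y + 1; no integer root y with |y| ≤ 4.
  x = -2: f_y(-2, y) = 6*y - 2; no integer root y with |y| ≤ 4.
  x = -1: f_y(-1, y) = 4*y - 3; no integer root y with |y| ≤ 4.
  x = 0: f_y(0, y) = 2*y - 2; vanishes at y ∈ {1}. (0, 1): f_x = 0, f = 0 — SINGULAR.
  x = 1: f_y(1, y) = 1; no integer root y with |y| ≤ 4.
  x = 2: f_y(2, y) = 6 - 2*y; vanishes at y ∈ {3}. (2, 3): f_x = -8 ≠ 0.
  x = 3: f_y(3, y) = 13 - 4*y; no integer root y with |y| ≤ 4.
  x = 4: f_y(4, y) = 22 - 6*y; no integer root y with |y| ≤ 4.
Only singular point on the grid: (0, 1).
Classify: substitute x = 0 + u, y = 1 + v and expand: f = -u**3 + u**2*v - u*v**2 + v**2.
No constant or linear terms (consistent with a singular point). Quadratic part: v**2. Cubic part: -u**3 + u**2*v - u*v**2.
The quadratic part v**2 is a perfect square, so there is a single (double) tangent line v = 0, i.e. y = 1. Restricting the cubic part to that line (v = 0) leaves -u**3 ≠ 0, so f is not divisible by v and the branch is v² ≈ u**3 to lowest order — this is a cusp.
Classification: cusp.


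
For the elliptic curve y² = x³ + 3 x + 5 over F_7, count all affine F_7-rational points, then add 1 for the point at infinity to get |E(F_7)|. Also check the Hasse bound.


Affine points = {(1, 3), (1, 4), (4, 2), (4, 5), (6, 1), (6, 6)}; affine count = 6; |E(F_7)| = 7.

Discriminant check: Δ ∝ 4a³ + 27b² = 4·3³ + 27·5² = 4·27 + 27·25 ≡ 6 (mod 7). Nonzero ⇒ E is nonsingular.
For each x ∈ F_7, compute rhs = x³ + 3·x + 5 mod 7, then count y ∈ F_7 with y² ≡ rhs.
  x = 0: rhs = 5, matching y values: none (0 points).
  x = 1: rhs = 2, matching y values: 3, 4 (2 points).
  x = 2: rhs = 5, matching y values: none (0 points).
  x = 3: rhs = 6, matching y values: none (0 points).
  x = 4: rhs = 4, matching y values: 2, 5 (2 points).
  x = 5: rhs = 5, matching y values: none (0 points).
  x = 6: rhs = 1, matching y values: 1, 6 (2 points).
Total affine count: 6.
Full point count |E(F_7)| = 6 + 1 = 7.
Hasse bound: |7 − (7+1)| = |-1| = 1 ≤ 2√7 ≈ 5.2915 ✓.


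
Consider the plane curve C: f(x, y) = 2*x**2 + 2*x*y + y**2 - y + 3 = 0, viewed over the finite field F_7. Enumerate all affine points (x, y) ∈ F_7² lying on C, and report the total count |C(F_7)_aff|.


Affine F_7-points: {(1, 1), (1, 5), (2, 2), (3, 0), (3, 2), (4, 0), (5, 1), (5, 4)}; count = 8.

For each of the 49 pairs (x, y) ∈ F_7², evaluate f(x, y) mod 7. Record the zeros.
  x = 0: [0↦3, 1↦3, 2↦5, 3↦2, 4↦1, 5↦2, 6↦5]  zeros at y ∈ ∅
  x = 1: [0↦5, 1↦0, 2↦4, 3↦3, 4↦4, 5↦0, 6↦5]  zeros at y ∈ {1, 5}
  x = 2: [0↦4, 1↦1, 2↦0, 3↦1, 4↦4, 5↦2, 6↦2]  zeros at y ∈ {2}
  x = 3: [0↦0, 1↦6, 2↦0, 3↦3, 4↦1, 5↦1, 6↦3]  zeros at y ∈ {0, 2}
  x = 4: [0↦0, 1↦1, 2↦4, 3↦2, 4↦2, 5↦4, 6↦1]  zeros at y ∈ {0}
  x = 5: [0↦4, 1↦0, 2↦5, 3↦5, 4↦0, 5↦4, 6↦3]  zeros at y ∈ {1, 4}
  x = 6: [0↦5, 1↦3, 2↦3, 3↦5, 4↦2, 5↦1, 6↦2]  zeros at y ∈ ∅
Collecting zeros: affine points = {(1, 1), (1, 5), (2, 2), (3, 0), (3, 2), (4, 0), (5, 1), (5, 4)}.
Total count |C(F_7)_aff| = 8.


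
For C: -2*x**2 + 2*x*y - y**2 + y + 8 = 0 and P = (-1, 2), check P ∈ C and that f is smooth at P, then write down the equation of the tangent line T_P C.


Tangent line at P: 8*x - 5*y + 18 = 0.

Step 1: f(-1, 2) = 0, so P lies on C.
Step 2: partial derivatives
  f_x(x, y) = -4*x + 2*y, f_y(x, y) = 2*x - 2*y + 1.
  f_x(P) = 8, f_y(P) = -5 (gradient nonzero, so P is smooth).
Step 3: tangent line at P: 8·(x − -1) + -5·(y − 2) = 0.
Expanding: 8*x - 5*y + 18 = 0.


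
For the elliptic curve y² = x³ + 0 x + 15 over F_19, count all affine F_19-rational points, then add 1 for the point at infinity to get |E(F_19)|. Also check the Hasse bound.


Affine points = {(1, 4), (1, 15), (2, 2), (2, 17), (3, 2), (3, 17), (5, 8), (5, 11), (7, 4), (7, 15), (11, 4), (11, 15), (14, 2), (14, 17), (16, 8), (16, 11), (17, 8), (17, 11)}; affine count = 18; |E(F_19)| = 19.

Discriminant check: Δ ∝ 4a³ + 27b² = 4·0³ + 27·15² = 4·0 + 27·225 ≡ 14 (mod 19). Nonzero ⇒ E is nonsingular.
For each x ∈ F_19, compute rhs = x³ + 0·x + 15 mod 19, then count y ∈ F_19 with y² ≡ rhs.
  x = 0: rhs = 15, matching y values: none (0 points).
  x = 1: rhs = 16, matching y values: 4, 15 (2 points).
  x = 2: rhs = 4, matching y values: 2, 17 (2 points).
  x = 3: rhs = 4, matching y values: 2, 17 (2 points).
  x = 4: rhs = 3, matching y values: none (0 points).
  x = 5: rhs = 7, matching y values: 8, 11 (2 points).
  x = 6: rhs = 3, matching y values: none (0 points).
  x = 7: rhs = 16, matching y values: 4, 15 (2 points).
  x = 8: rhs = 14, matching y values: none (0 points).
  x = 9: rhs = 3, matching y values: none (0 points).
  x = 10: rhs = 8, matching y values: none (0 points).
  x = 11: rhs = 16, matching y values: 4, 15 (2 points).
  x = 12: rhs = 14, matching y values: none (0 points).
  x = 13: rhs = 8, matching y values: none (0 points).
  x = 14: rhs = 4, matching y values: 2, 17 (2 points).
  x = 15: rhs = 8, matching y values: none (0 points).
  x = 16: rhs = 7, matching y values: 8, 11 (2 points).
  x = 17: rhs = 7, matching y values: 8, 11 (2 points).
  x = 18: rhs = 14, matching y values: none (0 points).
Total affine count: 18.
Full point count |E(F_19)| = 18 + 1 = 19.
Hasse bound: |19 − (19+1)| = |-1| = 1 ≤ 2√19 ≈ 8.7178 ✓.


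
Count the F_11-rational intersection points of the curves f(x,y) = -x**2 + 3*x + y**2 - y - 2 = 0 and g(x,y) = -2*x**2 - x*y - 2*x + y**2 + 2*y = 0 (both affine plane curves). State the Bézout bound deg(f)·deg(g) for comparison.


Common zeros: {(2, 1), (3, 2), (3, 10)}; count = 3; Bézout bound = 4.

deg(f) = 2, deg(g) = 2, so Bézout bound = 4.
Scan x ∈ F_11. For each x, list the y ∈ F_11 with f(x, y) ≡ 0 and those with g(x, y) ≡ 0 (mod 11); the common zeros in that column are the intersection.
  x = 0: f ≡ 0 at y ∈ {2, 10}; g ≡ 0 at y ∈ {0, 9}; common: ∅.
  x = 1: f ≡ 0 at y ∈ {0, 1}; g ≡ 0 at y ∈ ∅; common: ∅.
  x = 2: f ≡ 0 at y ∈ {0, 1}; g ≡ 0 at y ∈ {1, 10}; common: {1}.
  x = 3: f ≡ 0 at y ∈ {2, 10}; g ≡ 0 at y ∈ {2, 10}; common: {2, 10}.
  x = 4: f ≡ 0 at y ∈ {3, 9}; g ≡ 0 at y ∈ ∅; common: ∅.
  x = 5: f ≡ 0 at y ∈ {4, 8}; g ≡ 0 at y ∈ ∅; common: ∅.
  x = 6: f ≡ 0 at y ∈ {5, 7}; g ≡ 0 at y ∈ {2}; common: ∅.
  x = 7: f ≡ 0 at y ∈ {6}; g ≡ 0 at y ∈ {8}; common: ∅.
  x = 8: f ≡ 0 at y ∈ {5, 7}; g ≡ 0 at y ∈ ∅; common: ∅.
  x = 9: f ≡ 0 at y ∈ {4, 8}; g ≡ 0 at y ∈ ∅; common: ∅.
  x = 10: f ≡ 0 at y ∈ {3, 9}; g ≡ 0 at y ∈ {0, 8}; common: ∅.
Collecting: common zeros = {(2, 1), (3, 2), (3, 10)}, so the count is 3.
Comparison with the Bézout bound: 3 ≤ 4 = deg(f)·deg(g), as expected for curves with no common component (the affine F_11-count falls short of the bound because intersections may lie at infinity, over extension fields, or carry multiplicity).


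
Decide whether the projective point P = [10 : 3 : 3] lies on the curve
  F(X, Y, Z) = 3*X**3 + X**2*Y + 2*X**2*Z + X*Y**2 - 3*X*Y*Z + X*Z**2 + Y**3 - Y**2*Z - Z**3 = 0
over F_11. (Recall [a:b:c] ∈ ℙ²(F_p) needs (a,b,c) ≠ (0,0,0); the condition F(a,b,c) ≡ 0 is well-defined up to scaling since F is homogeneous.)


F(10,3,3) ≡ 10 (mod 11); P is NOT on the curve.

Evaluate F(10, 3, 3) term-by-term (mod 11).
  3*X**3 ↦ 3·1000·1·1 = 3000
  X**2*Y ↦ 1·100·3·1 = 300
  2*X**2*Z ↦ 2·100·1·3 = 600
  X*Y**2 ↦ 1·10·9·1 = 90
  -3*X*Y*Z ↦ -3·10·3·3 = -270
  X*Z**2 ↦ 1·10·1·9 = 90
  Y**3 ↦ 1·1·27·1 = 27
  -Y**2*Z ↦ -1·1·9·3 = -27
  -Z**3 ↦ -1·1·1·27 = -27
Sum: F(10, 3, 3) = (3000) + (300) + (600) + (90) + (-270) + (90) + (27) + (-27) + (-27) = 3783.
Reducing mod 11: 3783 ≡ 10 (mod 11).
Since F(a, b, c) ≡ 10 ≠ 0 (mod 11), P does NOT lie on the curve.


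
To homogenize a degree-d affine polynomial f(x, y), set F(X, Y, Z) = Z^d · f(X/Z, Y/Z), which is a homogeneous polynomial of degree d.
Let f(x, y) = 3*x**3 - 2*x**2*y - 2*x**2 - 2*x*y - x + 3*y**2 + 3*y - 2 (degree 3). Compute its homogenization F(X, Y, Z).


F(X, Y, Z) = 3*X**3 - 2*X**2*Y - 2*X**2*Z - 2*X*Y*Z - X*Z**2 + 3*Y**2*Z + 3*Y*Z**2 - 2*Z**3

deg(f) = 3.
Substitute x = X/Z, y = Y/Z into f, then multiply by Z^3.
  monomial 3·x^3·y^0 ↦ 3·X^3·Y^0·Z^0.
  monomial -2·x^2·y^1 ↦ -2·X^2·Y^1·Z^0.
  monomial -2·x^2·y^0 ↦ -2·X^2·Y^0·Z^1.
  monomial -2·x^1·y^1 ↦ -2·X^1·Y^1·Z^1.
  monomial -1·x^1·y^0 ↦ -1·X^1·Y^0·Z^2.
  monomial 3·x^0·y^2 ↦ 3·X^0·Y^2·Z^1.
  monomial 3·x^0·y^1 ↦ 3·X^0·Y^1·Z^2.
  monomial -2·x^0·y^0 ↦ -2·X^0·Y^0·Z^3.
Collecting: F(X, Y, Z) = 3*X**3 - 2*X**2*Y - 2*X**2*Z - 2*X*Y*Z - X*Z**2 + 3*Y**2*Z + 3*Y*Z**2 - 2*Z**3.


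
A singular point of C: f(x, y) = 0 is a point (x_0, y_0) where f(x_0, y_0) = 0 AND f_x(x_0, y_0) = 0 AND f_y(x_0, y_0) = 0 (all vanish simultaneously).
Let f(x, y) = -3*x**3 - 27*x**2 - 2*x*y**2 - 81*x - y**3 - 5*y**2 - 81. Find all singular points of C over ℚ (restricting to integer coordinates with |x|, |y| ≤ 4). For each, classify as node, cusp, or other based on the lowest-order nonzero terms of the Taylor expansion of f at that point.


Singular points: {(-3, 0)}; classification: cusp.

Compute partial derivatives:
  f_x = -9*x**2 - 54*x - 2*y**2 - 81.
  f_y = -4*x*y - 3*y**2 - 10*y.
Scan x_0 ∈ {−4, ..., 4}. For each x_0, f_y(x_0, y) is a polynomial in y; find its integer roots y ∈ {−4, ..., 4}, then test f_x and f at those candidates.
  x = -4: f_y(-4, y) = -3*y**2 + 6*y; vanishes at y ∈ {0, 2}. (-4, 0): f_x = -9 ≠ 0; (-4, 2): f_x = -17 ≠ 0.
  x = -3: f_y(-3, y) = -3*y**2 + 2*y; vanishes at y ∈ {0}. (-3, 0): f_x = 0, f = 0 — SINGULAR.
  x = -2: f_y(-2, y) = -3*y**2 - 2*y; vanishes at y ∈ {0}. (-2, 0): f_x = -9 ≠ 0.
  x = -1: f_y(-1, y) = -3*y**2 - 6*y; vanishes at y ∈ {-2, 0}. (-1, -2): f_x = -44 ≠ 0; (-1, 0): f_x = -36 ≠ 0.
  x = 0: f_y(0, y) = -3*y**2 - 10*y; vanishes at y ∈ {0}. (0, 0): f_x = -81 ≠ 0.
  x = 1: f_y(1, y) = -3*y**2 - 14*y; vanishes at y ∈ {0}. (1, 0): f_x = -144 ≠ 0.
  x = 2: f_y(2, y) = -3*y**2 - 18*y; vanishes at y ∈ {0}. (2, 0): f_x = -225 ≠ 0.
  x = 3: f_y(3, y) = -3*y**2 - 22*y; vanishes at y ∈ {0}. (3, 0): f_x = -324 ≠ 0.
  x = 4: f_y(4, y) = -3*y**2 - 26*y; vanishes at y ∈ {0}. (4, 0): f_x = -441 ≠ 0.
Only singular point on the grid: (-3, 0).
Classify: substitute x = -3 + u, y = 0 + v and expand: f = -3*u**3 - 2*u*v**2 - v**3 + v**2.
No constant or linear terms (consistent with a singular point). Quadratic part: v**2. Cubic part: -3*u**3 - 2*u*v**2 - v**3.
The quadratic part v**2 is a perfect square, so there is a single (double) tangent line v = 0, i.e. y = 0. Restricting the cubic part to that line (v = 0) leaves -3*u**3 ≠ 0, so f is not divisible by v and the branch is v² ≈ 3*u**3 to lowest order — this is a cusp.
Classification: cusp.


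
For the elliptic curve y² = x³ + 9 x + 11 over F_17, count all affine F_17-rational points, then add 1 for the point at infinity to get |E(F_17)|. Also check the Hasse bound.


Affine points = {(1, 2), (1, 15), (4, 3), (4, 14), (6, 3), (6, 14), (7, 3), (7, 14), (8, 0), (10, 8), (10, 9), (11, 8), (11, 9), (13, 8), (13, 9), (14, 5), (14, 12), (15, 6), (15, 11), (16, 1), (16, 16)}; affine count = 21; |E(F_17)| = 22.

Discriminant check: Δ ∝ 4a³ + 27b² = 4·9³ + 27·11² = 4·729 + 27·121 ≡ 12 (mod 17). Nonzero ⇒ E is nonsingular.
For each x ∈ F_17, compute rhs = x³ + 9·x + 11 mod 17, then count y ∈ F_17 with y² ≡ rhs.
  x = 0: rhs = 11, matching y values: none (0 points).
  x = 1: rhs = 4, matching y values: 2, 15 (2 points).
  x = 2: rhs = 3, matching y values: none (0 points).
  x = 3: rhs = 14, matching y values: none (0 points).
  x = 4: rhs = 9, matching y values: 3, 14 (2 points).
  x = 5: rhs = 11, matching y values: none (0 points).
  x = 6: rhs = 9, matching y values: 3, 14 (2 points).
  x = 7: rhs = 9, matching y values: 3, 14 (2 points).
  x = 8: rhs = 0, matching y values: 0 (1 points).
  x = 9: rhs = 5, matching y values: none (0 points).
  x = 10: rhs = 13, matching y values: 8, 9 (2 points).
  x = 11: rhs = 13, matching y values: 8, 9 (2 points).
  x = 12: rhs = 11, matching y values: none (0 points).
  x = 13: rhs = 13, matching y values: 8, 9 (2 points).
  x = 14: rhs = 8, matching y values: 5, 12 (2 points).
  x = 15: rhs = 2, matching y values: 6, 11 (2 points).
  x = 16: rhs = 1, matching y values: 1, 16 (2 points).
Total affine count: 21.
Full point count |E(F_17)| = 21 + 1 = 22.
Hasse bound: |22 − (17+1)| = |4| = 4 ≤ 2√17 ≈ 8.2462 ✓.


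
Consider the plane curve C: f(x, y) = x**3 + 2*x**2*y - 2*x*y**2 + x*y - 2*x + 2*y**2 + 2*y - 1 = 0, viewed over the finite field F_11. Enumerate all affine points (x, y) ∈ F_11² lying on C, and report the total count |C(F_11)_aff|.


Affine F_11-points: {(0, 2), (0, 8), (1, 7), (2, 7), (2, 10), (4, 0), (4, 10), (5, 7), (6, 4), (7, 9), (7, 10), (8, 0), (8, 2), (10, 0), (10, 2)}; count = 15.

For each of the 121 pairs (x, y) ∈ F_11², evaluate f(x, y) mod 11. Record the zeros.
  x = 0: [0↦10, 1↦3, 2↦0, 3↦1, 4↦6, 5↦4, 6↦6, 7↦1, 8↦0, 9↦3, 10↦10]  zeros at y ∈ {2, 8}
  x = 1: [0↦9, 1↦3, 2↦8, 3↦2, 4↦7, 5↦1, 6↦6, 7↦0, 8↦5, 9↦10, 10↦4]  zeros at y ∈ {7}
  x = 2: [0↦3, 1↦2, 2↦8, 3↦10, 4↦8, 5↦2, 6↦3, 7↦0, 8↦4, 9↦4, 10↦0]  zeros at y ∈ {7, 10}
  x = 3: [0↦9, 1↦6, 2↦6, 3↦9, 4↦4, 5↦2, 6↦3, 7↦7, 8↦3, 9↦2, 10↦4]  zeros at y ∈ ∅
  x = 4: [0↦0, 1↦10, 2↦8, 3↦5, 4↦1, 5↦7, 6↦1, 7↦5, 8↦8, 9↦10, 10↦0]  zeros at y ∈ {0, 10}
  x = 5: [0↦4, 1↦9, 2↦9, 3↦4, 4↦5, 5↦1, 6↦3, 7↦0, 8↦3, 9↦1, 10↦5]  zeros at y ∈ {7}
  x = 6: [0↦5, 1↦9, 2↦4, 3↦1, 4↦0, 5↦1, 6↦4, 7↦9, 8↦5, 9↦3, 10↦3]  zeros at y ∈ {4}
  x = 7: [0↦9, 1↦5, 2↦10, 3↦2, 4↦3, 5↦2, 6↦10, 7↦5, 8↦9, 9↦0, 10↦0]  zeros at y ∈ {9, 10}
  x = 8: [0↦0, 1↦3, 2↦0, 3↦2, 4↦9, 5↦10, 6↦5, 7↦5, 8↦10, 9↦9, 10↦2]  zeros at y ∈ {0, 2}
  x = 9: [0↦6, 1↦9, 2↦2, 3↦7, 4↦2, 5↦9, 6↦6, 7↦4, 8↦3, 9↦3, 10↦4]  zeros at y ∈ ∅
  x = 10: [0↦0, 1↦7, 2↦0, 3↦1, 4↦10, 5↦5, 6↦8, 7↦8, 8↦5, 9↦10, 10↦1]  zeros at y ∈ {0, 2}
Collecting zeros: affine points = {(0, 2), (0, 8), (1, 7), (2, 7), (2, 10), (4, 0), (4, 10), (5, 7), (6, 4), (7, 9), (7, 10), (8, 0), (8, 2), (10, 0), (10, 2)}.
Total count |C(F_11)_aff| = 15.


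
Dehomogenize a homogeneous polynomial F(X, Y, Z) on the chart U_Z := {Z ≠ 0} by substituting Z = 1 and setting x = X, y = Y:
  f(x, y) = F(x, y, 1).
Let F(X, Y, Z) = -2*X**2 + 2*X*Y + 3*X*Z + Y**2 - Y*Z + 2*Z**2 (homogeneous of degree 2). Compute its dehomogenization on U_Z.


f(x, y) = -2*x**2 + 2*x*y + 3*x + y**2 - y + 2

On U_Z we set Z = 1. Each monomial c·X^i·Y^j·Z^k in F becomes c·x^i·y^j·1^k = c·x^i·y^j.
Substituting Z = 1: F(X, Y, 1) = -2*x**2 + 2*x*y + 3*x + y**2 - y + 2.
Note: deg(f) ≤ deg(F) = 2; strict inequality happens when F is divisible by Z (lost terms).


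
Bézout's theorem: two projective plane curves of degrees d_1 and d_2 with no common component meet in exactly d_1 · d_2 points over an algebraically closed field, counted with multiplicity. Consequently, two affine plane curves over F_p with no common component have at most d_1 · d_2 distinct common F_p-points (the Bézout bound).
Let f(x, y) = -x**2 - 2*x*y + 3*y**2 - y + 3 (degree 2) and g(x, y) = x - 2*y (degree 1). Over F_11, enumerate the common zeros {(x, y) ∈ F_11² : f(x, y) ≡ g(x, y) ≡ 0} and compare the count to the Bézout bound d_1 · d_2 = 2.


Common zeros: ∅; count = 0; Bézout bound = 2.

deg(f) = 2, deg(g) = 1, so Bézout bound = 2.
Scan x ∈ F_11. For each x, list the y ∈ F_11 with f(x, y) ≡ 0 and those with g(x, y) ≡ 0 (mod 11); the common zeros in that column are the intersection.
  x = 0: f ≡ 0 at y ∈ {7, 8}; g ≡ 0 at y ∈ {0}; common: ∅.
  x = 1: f ≡ 0 at y ∈ ∅; g ≡ 0 at y ∈ {6}; common: ∅.
  x = 2: f ≡ 0 at y ∈ {3, 6}; g ≡ 0 at y ∈ {1}; common: ∅.
  x = 3: f ≡ 0 at y ∈ {3}; g ≡ 0 at y ∈ {7}; common: ∅.
  x = 4: f ≡ 0 at y ∈ ∅; g ≡ 0 at y ∈ {2}; common: ∅.
  x = 5: f ≡ 0 at y ∈ {0}; g ≡ 0 at y ∈ {8}; common: ∅.
  x = 6: f ≡ 0 at y ∈ {0, 8}; g ≡ 0 at y ∈ {3}; common: ∅.
  x = 7: f ≡ 0 at y ∈ ∅; g ≡ 0 at y ∈ {9}; common: ∅.
  x = 8: f ≡ 0 at y ∈ {6, 7}; g ≡ 0 at y ∈ {4}; common: ∅.
  x = 9: f ≡ 0 at y ∈ ∅; g ≡ 0 at y ∈ {10}; common: ∅.
  x = 10: f ≡ 0 at y ∈ ∅; g ≡ 0 at y ∈ {5}; common: ∅.
Collecting: common zeros = ∅, so the count is 0.
Comparison with the Bézout bound: 0 ≤ 2 = deg(f)·deg(g), as expected for curves with no common component (the affine F_11-count falls short of the bound because intersections may lie at infinity, over extension fields, or carry multiplicity).


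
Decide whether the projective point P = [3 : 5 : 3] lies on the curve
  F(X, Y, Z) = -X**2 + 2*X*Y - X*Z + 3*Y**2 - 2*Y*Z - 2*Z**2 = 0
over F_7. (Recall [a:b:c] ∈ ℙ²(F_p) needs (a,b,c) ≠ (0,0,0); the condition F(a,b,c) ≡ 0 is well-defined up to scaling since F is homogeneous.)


F(3,5,3) ≡ 4 (mod 7); P is NOT on the curve.

Evaluate F(3, 5, 3) term-by-term (mod 7).
  -X**2 ↦ -1·9·1·1 = -9
  2*X*Y ↦ 2·3·5·1 = 30
  -X*Z ↦ -1·3·1·3 = -9
  3*Y**2 ↦ 3·1·25·1 = 75
  -2*Y*Z ↦ -2·1·5·3 = -30
  -2*Z**2 ↦ -2·1·1·9 = -18
Sum: F(3, 5, 3) = (-9) + (30) + (-9) + (75) + (-30) + (-18) = 39.
Reducing mod 7: 39 ≡ 4 (mod 7).
Since F(a, b, c) ≡ 4 ≠ 0 (mod 7), P does NOT lie on the curve.


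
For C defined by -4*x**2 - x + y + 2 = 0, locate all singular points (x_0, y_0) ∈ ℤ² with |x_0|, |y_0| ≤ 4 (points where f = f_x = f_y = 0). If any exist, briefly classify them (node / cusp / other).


No singular points in the scanned grid; C is smooth there.

Compute partial derivatives:
  f_x = -8*x - 1.
  f_y = 1.
f_y = 1 is a nonzero constant, so f_y never vanishes: no point (x, y) can satisfy f = f_x = f_y = 0. In particular no (x, y) ∈ {−4, ..., 4}² is singular; the curve is smooth.


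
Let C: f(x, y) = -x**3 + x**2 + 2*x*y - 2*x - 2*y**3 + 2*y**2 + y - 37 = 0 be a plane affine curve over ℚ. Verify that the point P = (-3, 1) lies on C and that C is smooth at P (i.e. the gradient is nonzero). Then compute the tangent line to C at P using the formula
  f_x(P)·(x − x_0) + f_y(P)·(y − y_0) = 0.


Tangent line at P: -33*x - 7*y - 92 = 0.

Step 1: f(-3, 1) = 0, so P lies on C.
Step 2: partial derivatives
  f_x(x, y) = -3*x**2 + 2*x + 2*y - 2, f_y(x, y) = 2*x - 6*y**2 + 4*y + 1.
  f_x(P) = -33, f_y(P) = -7 (gradient nonzero, so P is smooth).
Step 3: tangent line at P: -33·(x − -3) + -7·(y − 1) = 0.
Expanding: -33*x - 7*y - 92 = 0.


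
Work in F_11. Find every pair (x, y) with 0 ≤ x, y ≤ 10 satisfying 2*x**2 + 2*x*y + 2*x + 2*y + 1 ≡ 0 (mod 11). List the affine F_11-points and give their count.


Affine F_11-points: {(0, 5), (1, 7), (2, 7), (3, 1), (4, 8), (5, 5), (6, 1), (7, 6), (8, 6), (9, 8)}; count = 10.

For each of the 121 pairs (x, y) ∈ F_11², evaluate f(x, y) mod 11. Record the zeros.
  x = 0: [0↦1, 1↦3, 2↦5, 3↦7, 4↦9, 5↦0, 6↦2, 7↦4, 8↦6, 9↦8, 10↦10]  zeros at y ∈ {5}
  x = 1: [0↦5, 1↦9, 2↦2, 3↦6, 4↦10, 5↦3, 6↦7, 7↦0, 8↦4, 9↦8, 10↦1]  zeros at y ∈ {7}
  x = 2: [0↦2, 1↦8, 2↦3, 3↦9, 4↦4, 5↦10, 6↦5, 7↦0, 8↦6, 9↦1, 10↦7]  zeros at y ∈ {7}
  x = 3: [0↦3, 1↦0, 2↦8, 3↦5, 4↦2, 5↦10, 6↦7, 7↦4, 8↦1, 9↦9, 10↦6]  zeros at y ∈ {1}
  x = 4: [0↦8, 1↦7, 2↦6, 3↦5, 4↦4, 5↦3, 6↦2, 7↦1, 8↦0, 9↦10, 10↦9]  zeros at y ∈ {8}
  x = 5: [0↦6, 1↦7, 2↦8, 3↦9, 4↦10, 5↦0, 6↦1, 7↦2, 8↦3, 9↦4, 10↦5]  zeros at y ∈ {5}
  x = 6: [0↦8, 1↦0, 2↦3, 3↦6, 4↦9, 5↦1, 6↦4, 7↦7, 8↦10, 9↦2, 10↦5]  zeros at y ∈ {1}
  x = 7: [0↦3, 1↦8, 2↦2, 3↦7, 4↦1, 5↦6, 6↦0, 7↦5, 8↦10, 9↦4, 10↦9]  zeros at y ∈ {6}
  x = 8: [0↦2, 1↦9, 2↦5, 3↦1, 4↦8, 5↦4, 6↦0, 7↦7, 8↦3, 9↦10, 10↦6]  zeros at y ∈ {6}
  x = 9: [0↦5, 1↦3, 2↦1, 3↦10, 4↦8, 5↦6, 6↦4, 7↦2, 8↦0, 9↦9, 10↦7]  zeros at y ∈ {8}
  x = 10: [0↦1, 1↦1, 2↦1, 3↦1, 4↦1, 5↦1, 6↦1, 7↦1, 8↦1, 9↦1, 10↦1]  zeros at y ∈ ∅
Collecting zeros: affine points = {(0, 5), (1, 7), (2, 7), (3, 1), (4, 8), (5, 5), (6, 1), (7, 6), (8, 6), (9, 8)}.
Total count |C(F_11)_aff| = 10.


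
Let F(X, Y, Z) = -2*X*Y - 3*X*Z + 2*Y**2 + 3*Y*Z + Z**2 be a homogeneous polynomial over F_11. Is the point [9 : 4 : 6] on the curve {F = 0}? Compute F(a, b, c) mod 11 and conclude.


F(9,4,6) ≡ 5 (mod 11); P is NOT on the curve.

Evaluate F(9, 4, 6) term-by-term (mod 11).
  -2*X*Y ↦ -2·9·4·1 = -72
  -3*X*Z ↦ -3·9·1·6 = -162
  2*Y**2 ↦ 2·1·16·1 = 32
  3*Y*Z ↦ 3·1·4·6 = 72
  Z**2 ↦ 1·1·1·36 = 36
Sum: F(9, 4, 6) = (-72) + (-162) + (32) + (72) + (36) = -94.
Reducing mod 11: -94 ≡ 5 (mod 11).
Since F(a, b, c) ≡ 5 ≠ 0 (mod 11), P does NOT lie on the curve.
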